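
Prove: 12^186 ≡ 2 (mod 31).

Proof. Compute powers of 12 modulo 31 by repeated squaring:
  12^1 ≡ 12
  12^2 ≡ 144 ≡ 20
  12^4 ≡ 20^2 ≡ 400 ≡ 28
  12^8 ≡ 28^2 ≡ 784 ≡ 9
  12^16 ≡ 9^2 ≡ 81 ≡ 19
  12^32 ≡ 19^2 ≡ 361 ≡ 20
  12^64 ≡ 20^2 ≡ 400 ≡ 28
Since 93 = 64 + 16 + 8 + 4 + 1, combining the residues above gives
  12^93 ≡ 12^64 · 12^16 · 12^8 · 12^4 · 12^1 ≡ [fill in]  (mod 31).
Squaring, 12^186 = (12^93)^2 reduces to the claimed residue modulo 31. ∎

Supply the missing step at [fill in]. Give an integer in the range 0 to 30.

12^64 · 12^16 · 12^8 · 12^4 · 12^1 ≡ 28 · 19 · 9 · 28 · 12 = 1608768.
1608768 mod 31 = 23, so 12^93 ≡ 23 (mod 31).

23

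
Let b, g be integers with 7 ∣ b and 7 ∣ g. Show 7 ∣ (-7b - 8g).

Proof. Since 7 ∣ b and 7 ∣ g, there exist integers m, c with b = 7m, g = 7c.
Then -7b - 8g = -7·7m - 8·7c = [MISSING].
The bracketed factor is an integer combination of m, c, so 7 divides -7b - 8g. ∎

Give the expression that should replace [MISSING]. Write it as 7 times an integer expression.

Each term has a factor of 7: -7·7m - 8·7c = 7·(-8c - 7m).
Since -8c - 7m is an integer, 7 ∣ (-7b - 8g).

7(-8c - 7m)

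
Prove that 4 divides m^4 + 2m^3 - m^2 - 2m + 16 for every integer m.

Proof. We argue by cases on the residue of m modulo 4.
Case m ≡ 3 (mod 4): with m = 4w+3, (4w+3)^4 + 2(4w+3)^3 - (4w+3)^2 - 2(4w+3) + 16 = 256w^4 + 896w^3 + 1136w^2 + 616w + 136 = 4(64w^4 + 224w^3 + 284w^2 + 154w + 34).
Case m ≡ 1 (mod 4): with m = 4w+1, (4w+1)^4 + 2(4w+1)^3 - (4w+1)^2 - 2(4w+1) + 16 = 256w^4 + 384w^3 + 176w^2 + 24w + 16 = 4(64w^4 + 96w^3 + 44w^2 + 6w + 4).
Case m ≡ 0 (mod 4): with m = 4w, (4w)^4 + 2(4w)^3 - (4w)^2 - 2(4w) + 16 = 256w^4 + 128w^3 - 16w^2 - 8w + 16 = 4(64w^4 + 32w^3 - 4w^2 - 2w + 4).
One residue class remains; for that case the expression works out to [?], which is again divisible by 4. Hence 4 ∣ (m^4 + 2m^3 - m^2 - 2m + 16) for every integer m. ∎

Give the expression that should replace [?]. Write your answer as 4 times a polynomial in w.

The residues treated are {3, 1, 0}, so the missing case is m ≡ 2 (mod 4); write m = 4w+2.
Then (4w+2)^4 + 2(4w+2)^3 - (4w+2)^2 - 2(4w+2) + 16 = 256w^4 + 640w^3 + 560w^2 + 200w + 40 = 4(64w^4 + 160w^3 + 140w^2 + 50w + 10).

4(64w^4 + 160w^3 + 140w^2 + 50w + 10)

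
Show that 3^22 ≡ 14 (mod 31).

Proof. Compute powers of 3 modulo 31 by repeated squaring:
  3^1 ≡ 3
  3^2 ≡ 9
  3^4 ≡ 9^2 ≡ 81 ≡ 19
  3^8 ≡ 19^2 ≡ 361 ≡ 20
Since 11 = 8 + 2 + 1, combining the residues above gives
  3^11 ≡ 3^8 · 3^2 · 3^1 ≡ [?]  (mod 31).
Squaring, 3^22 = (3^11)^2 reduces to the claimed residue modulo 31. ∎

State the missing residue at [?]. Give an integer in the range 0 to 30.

Multiply the listed residues: 20 · 9 · 3 = 180 → 540.
Reducing modulo 31: 540 = 17·31 + 13, so 3^11 ≡ 13.

13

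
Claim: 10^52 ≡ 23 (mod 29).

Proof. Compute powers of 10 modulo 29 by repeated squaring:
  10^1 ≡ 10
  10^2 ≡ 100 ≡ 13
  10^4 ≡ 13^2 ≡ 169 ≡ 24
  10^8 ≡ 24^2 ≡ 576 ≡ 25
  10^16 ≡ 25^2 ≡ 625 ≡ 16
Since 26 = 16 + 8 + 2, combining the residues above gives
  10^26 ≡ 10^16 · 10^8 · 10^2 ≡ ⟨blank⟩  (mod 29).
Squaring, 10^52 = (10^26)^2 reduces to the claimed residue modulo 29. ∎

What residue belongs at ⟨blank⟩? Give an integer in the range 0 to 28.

9

Multiply the listed residues: 16 · 25 · 13 = 400 → 5200.
Reducing modulo 29: 5200 = 179·29 + 9, so 10^26 ≡ 9.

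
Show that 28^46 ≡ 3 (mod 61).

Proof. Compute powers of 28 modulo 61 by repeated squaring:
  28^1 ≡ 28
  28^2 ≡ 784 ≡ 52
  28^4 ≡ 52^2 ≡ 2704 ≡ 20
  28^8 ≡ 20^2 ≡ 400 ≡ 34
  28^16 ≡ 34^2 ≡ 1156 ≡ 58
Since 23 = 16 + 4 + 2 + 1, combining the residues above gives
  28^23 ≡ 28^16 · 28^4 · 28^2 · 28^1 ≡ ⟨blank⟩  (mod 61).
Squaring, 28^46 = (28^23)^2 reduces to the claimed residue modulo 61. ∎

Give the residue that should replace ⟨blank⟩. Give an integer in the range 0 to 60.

53

28^16 · 28^4 · 28^2 · 28^1 ≡ 58 · 20 · 52 · 28 = 1688960.
1688960 mod 61 = 53, so 28^23 ≡ 53 (mod 61).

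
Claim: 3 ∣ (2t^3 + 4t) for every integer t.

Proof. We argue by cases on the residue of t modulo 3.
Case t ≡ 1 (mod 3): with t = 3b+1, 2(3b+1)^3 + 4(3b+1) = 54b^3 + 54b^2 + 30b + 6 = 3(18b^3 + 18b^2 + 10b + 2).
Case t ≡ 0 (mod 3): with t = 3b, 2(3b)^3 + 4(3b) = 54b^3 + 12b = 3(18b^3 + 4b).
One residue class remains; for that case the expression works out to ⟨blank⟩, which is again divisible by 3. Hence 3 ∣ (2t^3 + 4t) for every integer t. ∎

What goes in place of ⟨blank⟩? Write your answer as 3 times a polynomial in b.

The residues treated are {1, 0}, so the missing case is t ≡ 2 (mod 3); write t = 3b+2.
Then 2(3b+2)^3 + 4(3b+2) = 54b^3 + 108b^2 + 84b + 24 = 3(18b^3 + 36b^2 + 28b + 8).

3(18b^3 + 36b^2 + 28b + 8)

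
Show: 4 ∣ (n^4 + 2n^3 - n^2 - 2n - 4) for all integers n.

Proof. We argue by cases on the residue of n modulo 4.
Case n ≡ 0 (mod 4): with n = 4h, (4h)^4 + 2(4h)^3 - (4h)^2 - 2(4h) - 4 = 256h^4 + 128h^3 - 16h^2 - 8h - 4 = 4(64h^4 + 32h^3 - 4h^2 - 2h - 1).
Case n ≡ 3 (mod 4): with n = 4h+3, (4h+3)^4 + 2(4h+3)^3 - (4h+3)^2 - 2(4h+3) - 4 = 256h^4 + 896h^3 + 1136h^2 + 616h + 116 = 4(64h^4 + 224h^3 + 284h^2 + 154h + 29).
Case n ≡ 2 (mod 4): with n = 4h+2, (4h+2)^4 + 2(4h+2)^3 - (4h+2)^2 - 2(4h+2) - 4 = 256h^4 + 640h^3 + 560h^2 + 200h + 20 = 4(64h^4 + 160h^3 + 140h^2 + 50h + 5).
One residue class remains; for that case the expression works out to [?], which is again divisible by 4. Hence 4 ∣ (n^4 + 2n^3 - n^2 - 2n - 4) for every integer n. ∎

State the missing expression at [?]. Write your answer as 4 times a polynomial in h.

4(64h^4 + 96h^3 + 44h^2 + 6h - 1)

The residues treated are {0, 3, 2}, so the missing case is n ≡ 1 (mod 4); write n = 4h+1.
Then (4h+1)^4 + 2(4h+1)^3 - (4h+1)^2 - 2(4h+1) - 4 = 256h^4 + 384h^3 + 176h^2 + 24h - 4 = 4(64h^4 + 96h^3 + 44h^2 + 6h - 1).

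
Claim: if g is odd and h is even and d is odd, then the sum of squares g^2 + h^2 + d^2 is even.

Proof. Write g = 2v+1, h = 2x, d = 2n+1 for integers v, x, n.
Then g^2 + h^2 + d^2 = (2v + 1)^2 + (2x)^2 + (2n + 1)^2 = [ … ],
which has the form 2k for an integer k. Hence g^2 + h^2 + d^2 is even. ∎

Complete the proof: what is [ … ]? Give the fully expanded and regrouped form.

2(2n^2 + 2n + 2v^2 + 2v + 2x^2 + 1)

Expanding: (2v + 1)^2 + (2x)^2 + (2n + 1)^2 = 4n^2 + 4n + 4v^2 + 4v + 4x^2 + 2.
Every term is even; pulling out the factor of 2 gives 2(2n^2 + 2n + 2v^2 + 2v + 2x^2 + 1).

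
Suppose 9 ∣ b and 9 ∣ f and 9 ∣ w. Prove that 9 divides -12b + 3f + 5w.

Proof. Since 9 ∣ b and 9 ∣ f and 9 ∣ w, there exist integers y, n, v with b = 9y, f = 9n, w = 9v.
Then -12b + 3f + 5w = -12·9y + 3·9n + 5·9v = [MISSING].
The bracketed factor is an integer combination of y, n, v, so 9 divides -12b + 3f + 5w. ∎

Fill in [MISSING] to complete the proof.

9(3n + 5v - 12y)

Each term has a factor of 9: -12·9y + 3·9n + 5·9v = 9·(3n + 5v - 12y).
Since 3n + 5v - 12y is an integer, 9 ∣ (-12b + 3f + 5w).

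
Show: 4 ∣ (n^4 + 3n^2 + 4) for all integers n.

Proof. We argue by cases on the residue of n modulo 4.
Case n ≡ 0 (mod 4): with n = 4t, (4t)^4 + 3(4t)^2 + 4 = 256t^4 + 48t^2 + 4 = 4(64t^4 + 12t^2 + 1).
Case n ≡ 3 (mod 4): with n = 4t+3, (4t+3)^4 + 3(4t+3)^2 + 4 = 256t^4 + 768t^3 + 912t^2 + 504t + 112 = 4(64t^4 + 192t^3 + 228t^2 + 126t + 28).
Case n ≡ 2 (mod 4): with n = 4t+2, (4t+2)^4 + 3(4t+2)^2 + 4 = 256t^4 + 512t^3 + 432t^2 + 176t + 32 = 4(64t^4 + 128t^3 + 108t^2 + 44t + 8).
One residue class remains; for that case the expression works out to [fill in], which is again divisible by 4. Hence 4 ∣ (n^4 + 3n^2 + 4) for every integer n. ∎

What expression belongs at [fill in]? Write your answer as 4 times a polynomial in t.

4(64t^4 + 64t^3 + 36t^2 + 10t + 2)

The residues treated are {0, 3, 2}, so the missing case is n ≡ 1 (mod 4); write n = 4t+1.
Then (4t+1)^4 + 3(4t+1)^2 + 4 = 256t^4 + 256t^3 + 144t^2 + 40t + 8 = 4(64t^4 + 64t^3 + 36t^2 + 10t + 2).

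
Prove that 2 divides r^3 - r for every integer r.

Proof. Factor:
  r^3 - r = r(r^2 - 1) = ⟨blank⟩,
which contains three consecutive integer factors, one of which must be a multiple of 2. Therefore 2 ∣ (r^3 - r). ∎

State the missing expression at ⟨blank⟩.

(r - 1)r(r + 1)

r(r^2 - 1) = r(r - 1)(r + 1) = (r - 1)r(r + 1).
These three factors are consecutive integers, so their product is divisible by 2.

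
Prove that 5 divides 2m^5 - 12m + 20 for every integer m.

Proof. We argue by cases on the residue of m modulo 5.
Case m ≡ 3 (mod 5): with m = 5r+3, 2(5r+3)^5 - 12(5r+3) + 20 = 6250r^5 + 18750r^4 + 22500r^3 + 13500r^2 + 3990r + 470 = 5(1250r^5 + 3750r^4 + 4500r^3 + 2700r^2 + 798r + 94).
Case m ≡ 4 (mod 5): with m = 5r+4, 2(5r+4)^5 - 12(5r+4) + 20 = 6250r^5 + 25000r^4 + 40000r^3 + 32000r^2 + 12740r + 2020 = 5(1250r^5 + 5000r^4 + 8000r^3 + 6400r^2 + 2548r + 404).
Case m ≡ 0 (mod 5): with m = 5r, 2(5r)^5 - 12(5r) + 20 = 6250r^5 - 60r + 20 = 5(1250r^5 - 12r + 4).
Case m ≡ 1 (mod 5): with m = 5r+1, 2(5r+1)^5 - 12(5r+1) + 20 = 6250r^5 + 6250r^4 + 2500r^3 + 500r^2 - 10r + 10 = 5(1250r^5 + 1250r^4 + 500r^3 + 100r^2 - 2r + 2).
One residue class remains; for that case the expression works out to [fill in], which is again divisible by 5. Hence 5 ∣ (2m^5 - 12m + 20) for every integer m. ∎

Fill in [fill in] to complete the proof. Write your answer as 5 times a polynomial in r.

5(1250r^5 + 2500r^4 + 2000r^3 + 800r^2 + 148r + 12)

Only m ≡ 2 (mod 5) is unaccounted for. Put m = 5r+2:
2(5r+2)^5 - 12(5r+2) + 20 expands to 6250r^5 + 12500r^4 + 10000r^3 + 4000r^2 + 740r + 60,
and factoring out 5 leaves 5(1250r^5 + 2500r^4 + 2000r^3 + 800r^2 + 148r + 12).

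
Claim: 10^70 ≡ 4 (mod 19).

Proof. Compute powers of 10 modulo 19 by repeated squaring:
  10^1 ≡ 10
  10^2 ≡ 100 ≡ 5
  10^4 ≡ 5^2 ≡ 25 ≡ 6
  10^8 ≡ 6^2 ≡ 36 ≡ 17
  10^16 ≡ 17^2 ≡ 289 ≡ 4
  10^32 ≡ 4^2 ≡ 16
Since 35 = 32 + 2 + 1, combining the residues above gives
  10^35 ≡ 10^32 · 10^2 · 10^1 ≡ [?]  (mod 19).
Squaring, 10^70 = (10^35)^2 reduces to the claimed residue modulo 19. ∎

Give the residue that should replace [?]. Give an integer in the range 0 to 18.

Multiply the listed residues: 16 · 5 · 10 = 80 → 800.
Reducing modulo 19: 800 = 42·19 + 2, so 10^35 ≡ 2.

2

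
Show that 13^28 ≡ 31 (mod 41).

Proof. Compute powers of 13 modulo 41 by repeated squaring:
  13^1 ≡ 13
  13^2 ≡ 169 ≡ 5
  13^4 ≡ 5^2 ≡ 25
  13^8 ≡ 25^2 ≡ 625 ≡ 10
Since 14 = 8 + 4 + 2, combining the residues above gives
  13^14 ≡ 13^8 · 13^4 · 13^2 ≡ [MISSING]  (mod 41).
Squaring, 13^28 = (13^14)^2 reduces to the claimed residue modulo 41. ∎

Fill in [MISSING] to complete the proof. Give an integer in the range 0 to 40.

Multiply the listed residues: 10 · 25 · 5 = 250 → 1250.
Reducing modulo 41: 1250 = 30·41 + 20, so 13^14 ≡ 20.

20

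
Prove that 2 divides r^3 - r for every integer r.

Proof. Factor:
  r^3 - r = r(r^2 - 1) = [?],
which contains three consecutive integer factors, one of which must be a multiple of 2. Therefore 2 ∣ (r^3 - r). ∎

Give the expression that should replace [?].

r(r^2 - 1) = r(r - 1)(r + 1) = (r - 1)r(r + 1).
These three factors are consecutive integers, so their product is divisible by 2.

(r - 1)r(r + 1)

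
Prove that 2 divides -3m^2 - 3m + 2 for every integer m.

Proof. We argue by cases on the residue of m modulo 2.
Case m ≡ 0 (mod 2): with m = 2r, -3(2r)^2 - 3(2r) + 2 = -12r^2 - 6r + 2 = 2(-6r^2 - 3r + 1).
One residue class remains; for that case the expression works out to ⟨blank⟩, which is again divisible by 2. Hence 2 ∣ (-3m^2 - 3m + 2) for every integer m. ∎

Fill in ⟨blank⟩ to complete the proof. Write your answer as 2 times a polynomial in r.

The residues treated are {0}, so the missing case is m ≡ 1 (mod 2); write m = 2r+1.
Then -3(2r+1)^2 - 3(2r+1) + 2 = -12r^2 - 18r - 4 = 2(-6r^2 - 9r - 2).

2(-6r^2 - 9r - 2)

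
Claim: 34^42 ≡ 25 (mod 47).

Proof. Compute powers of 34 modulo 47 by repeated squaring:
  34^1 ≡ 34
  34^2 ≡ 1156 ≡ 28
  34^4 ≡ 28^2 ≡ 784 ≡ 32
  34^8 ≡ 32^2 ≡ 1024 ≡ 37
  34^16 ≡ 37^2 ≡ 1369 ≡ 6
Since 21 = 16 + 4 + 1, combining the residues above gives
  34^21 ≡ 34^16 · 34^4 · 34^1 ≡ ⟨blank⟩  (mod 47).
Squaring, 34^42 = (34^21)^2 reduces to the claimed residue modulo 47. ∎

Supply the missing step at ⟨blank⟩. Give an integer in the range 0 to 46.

34^16 · 34^4 · 34^1 ≡ 6 · 32 · 34 = 6528.
6528 mod 47 = 42, so 34^21 ≡ 42 (mod 47).

42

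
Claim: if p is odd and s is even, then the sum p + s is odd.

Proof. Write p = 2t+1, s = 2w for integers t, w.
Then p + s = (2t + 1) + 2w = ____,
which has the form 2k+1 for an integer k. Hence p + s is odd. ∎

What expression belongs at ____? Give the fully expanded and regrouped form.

2(t + w) + 1

Expanding: (2t + 1) + 2w = 2t + 2w + 1.
Every term except the constant is even, so this is 2(t + w) + 1,
and t + w ∈ ℤ gives the required form.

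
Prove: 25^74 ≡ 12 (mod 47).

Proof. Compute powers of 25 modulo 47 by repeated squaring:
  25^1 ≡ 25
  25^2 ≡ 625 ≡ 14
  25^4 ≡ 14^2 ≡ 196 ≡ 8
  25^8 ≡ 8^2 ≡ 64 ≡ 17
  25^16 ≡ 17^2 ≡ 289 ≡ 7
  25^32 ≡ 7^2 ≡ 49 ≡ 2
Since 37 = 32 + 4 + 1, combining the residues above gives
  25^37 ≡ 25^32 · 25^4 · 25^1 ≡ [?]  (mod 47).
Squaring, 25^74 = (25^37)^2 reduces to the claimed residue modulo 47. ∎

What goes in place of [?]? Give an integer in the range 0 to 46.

24

Multiply the listed residues: 2 · 8 · 25 = 16 → 400.
Reducing modulo 47: 400 = 8·47 + 24, so 25^37 ≡ 24.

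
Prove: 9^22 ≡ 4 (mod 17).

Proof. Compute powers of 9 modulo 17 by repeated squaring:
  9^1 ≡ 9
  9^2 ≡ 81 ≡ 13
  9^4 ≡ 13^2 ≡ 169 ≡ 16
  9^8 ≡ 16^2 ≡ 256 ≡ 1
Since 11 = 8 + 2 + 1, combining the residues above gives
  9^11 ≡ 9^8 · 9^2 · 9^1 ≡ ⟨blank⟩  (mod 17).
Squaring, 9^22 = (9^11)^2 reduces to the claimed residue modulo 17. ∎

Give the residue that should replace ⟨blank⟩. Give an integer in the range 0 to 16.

15

Multiply the listed residues: 1 · 13 · 9 = 13 → 117.
Reducing modulo 17: 117 = 6·17 + 15, so 9^11 ≡ 15.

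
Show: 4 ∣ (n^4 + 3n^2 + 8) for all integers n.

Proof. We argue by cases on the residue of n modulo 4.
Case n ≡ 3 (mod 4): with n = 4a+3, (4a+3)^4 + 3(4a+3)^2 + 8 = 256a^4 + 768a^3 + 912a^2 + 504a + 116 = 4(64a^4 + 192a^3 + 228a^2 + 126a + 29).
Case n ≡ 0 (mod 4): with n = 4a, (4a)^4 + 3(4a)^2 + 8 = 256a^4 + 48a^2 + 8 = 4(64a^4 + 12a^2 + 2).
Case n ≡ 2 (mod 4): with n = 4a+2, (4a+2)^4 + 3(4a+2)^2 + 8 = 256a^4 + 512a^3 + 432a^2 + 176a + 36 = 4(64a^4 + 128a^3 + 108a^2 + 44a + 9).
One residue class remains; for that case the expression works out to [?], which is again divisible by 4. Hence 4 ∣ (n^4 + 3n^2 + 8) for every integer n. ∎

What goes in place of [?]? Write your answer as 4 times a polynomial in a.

The residues treated are {3, 0, 2}, so the missing case is n ≡ 1 (mod 4); write n = 4a+1.
Then (4a+1)^4 + 3(4a+1)^2 + 8 = 256a^4 + 256a^3 + 144a^2 + 40a + 12 = 4(64a^4 + 64a^3 + 36a^2 + 10a + 3).

4(64a^4 + 64a^3 + 36a^2 + 10a + 3)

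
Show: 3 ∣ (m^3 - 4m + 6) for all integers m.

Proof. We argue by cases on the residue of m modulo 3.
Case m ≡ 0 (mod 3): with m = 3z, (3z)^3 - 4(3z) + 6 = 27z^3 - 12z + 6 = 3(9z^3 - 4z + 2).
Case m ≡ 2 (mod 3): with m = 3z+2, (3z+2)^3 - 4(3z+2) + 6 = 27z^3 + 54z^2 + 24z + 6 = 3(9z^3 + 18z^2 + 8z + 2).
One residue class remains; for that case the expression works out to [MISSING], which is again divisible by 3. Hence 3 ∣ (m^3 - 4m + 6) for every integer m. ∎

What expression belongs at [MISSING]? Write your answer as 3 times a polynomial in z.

3(9z^3 + 9z^2 - z + 1)

Only m ≡ 1 (mod 3) is unaccounted for. Put m = 3z+1:
(3z+1)^3 - 4(3z+1) + 6 expands to 27z^3 + 27z^2 - 3z + 3,
and factoring out 3 leaves 3(9z^3 + 9z^2 - z + 1).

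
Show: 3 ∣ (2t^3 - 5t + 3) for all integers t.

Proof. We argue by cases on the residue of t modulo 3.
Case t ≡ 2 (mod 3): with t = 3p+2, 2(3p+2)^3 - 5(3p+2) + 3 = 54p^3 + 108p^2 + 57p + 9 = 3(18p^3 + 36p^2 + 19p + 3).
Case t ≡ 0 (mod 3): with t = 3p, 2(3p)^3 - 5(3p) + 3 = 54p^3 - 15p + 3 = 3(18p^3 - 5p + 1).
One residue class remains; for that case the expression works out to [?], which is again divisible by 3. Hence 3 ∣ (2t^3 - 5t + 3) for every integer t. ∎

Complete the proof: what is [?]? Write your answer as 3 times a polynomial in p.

3(18p^3 + 18p^2 + p)

The residues treated are {2, 0}, so the missing case is t ≡ 1 (mod 3); write t = 3p+1.
Then 2(3p+1)^3 - 5(3p+1) + 3 = 54p^3 + 54p^2 + 3p = 3(18p^3 + 18p^2 + p).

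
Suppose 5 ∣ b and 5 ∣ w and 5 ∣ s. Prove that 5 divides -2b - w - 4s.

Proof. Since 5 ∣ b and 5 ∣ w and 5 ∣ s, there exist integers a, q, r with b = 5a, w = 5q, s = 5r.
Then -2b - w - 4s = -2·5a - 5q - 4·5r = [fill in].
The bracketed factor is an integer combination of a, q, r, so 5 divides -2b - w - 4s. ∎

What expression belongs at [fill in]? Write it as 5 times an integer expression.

5(-2a - q - 4r)

Each term has a factor of 5: -2·5a - 5q - 4·5r = 5·(-2a - q - 4r).
Since -2a - q - 4r is an integer, 5 ∣ (-2b - w - 4s).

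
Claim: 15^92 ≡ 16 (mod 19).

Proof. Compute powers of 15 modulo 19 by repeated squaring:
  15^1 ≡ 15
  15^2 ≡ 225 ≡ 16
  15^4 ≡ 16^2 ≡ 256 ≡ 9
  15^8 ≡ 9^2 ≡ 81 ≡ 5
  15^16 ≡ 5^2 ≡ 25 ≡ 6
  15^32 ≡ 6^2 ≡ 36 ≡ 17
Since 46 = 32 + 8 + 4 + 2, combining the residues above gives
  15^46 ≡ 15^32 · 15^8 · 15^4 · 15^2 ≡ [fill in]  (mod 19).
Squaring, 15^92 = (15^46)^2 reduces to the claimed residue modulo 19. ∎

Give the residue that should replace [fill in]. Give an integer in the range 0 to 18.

15^32 · 15^8 · 15^4 · 15^2 ≡ 17 · 5 · 9 · 16 = 12240.
12240 mod 19 = 4, so 15^46 ≡ 4 (mod 19).

4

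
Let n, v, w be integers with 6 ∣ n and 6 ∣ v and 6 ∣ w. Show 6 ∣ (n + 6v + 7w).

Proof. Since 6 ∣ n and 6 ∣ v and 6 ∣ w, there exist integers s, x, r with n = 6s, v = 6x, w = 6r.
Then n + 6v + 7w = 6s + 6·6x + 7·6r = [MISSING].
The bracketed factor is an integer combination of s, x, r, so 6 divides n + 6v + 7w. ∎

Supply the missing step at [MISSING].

6(7r + s + 6x)

Each term has a factor of 6: 6s + 6·6x + 7·6r = 6·(7r + s + 6x).
Since 7r + s + 6x is an integer, 6 ∣ (n + 6v + 7w).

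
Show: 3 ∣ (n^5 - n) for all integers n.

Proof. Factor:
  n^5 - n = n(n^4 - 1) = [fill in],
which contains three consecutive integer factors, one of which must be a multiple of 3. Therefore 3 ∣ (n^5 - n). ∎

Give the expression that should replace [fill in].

(n - 1)n(n + 1)(n^2 + 1)

n^4 - 1 = (n^2 - 1)(n^2 + 1), and n^2 - 1 = (n-1)(n+1).
So n(n^4 - 1) = (n - 1)n(n + 1)(n^2 + 1).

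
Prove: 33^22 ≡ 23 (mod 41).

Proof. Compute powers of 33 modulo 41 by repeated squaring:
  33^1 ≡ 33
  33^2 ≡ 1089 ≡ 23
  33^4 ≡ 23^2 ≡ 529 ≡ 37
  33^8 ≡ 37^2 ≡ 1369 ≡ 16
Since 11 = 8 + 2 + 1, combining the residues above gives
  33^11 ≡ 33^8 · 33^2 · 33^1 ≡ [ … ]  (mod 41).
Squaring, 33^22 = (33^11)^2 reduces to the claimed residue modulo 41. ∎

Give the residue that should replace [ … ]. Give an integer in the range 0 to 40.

8

Multiply the listed residues: 16 · 23 · 33 = 368 → 12144.
Reducing modulo 41: 12144 = 296·41 + 8, so 33^11 ≡ 8.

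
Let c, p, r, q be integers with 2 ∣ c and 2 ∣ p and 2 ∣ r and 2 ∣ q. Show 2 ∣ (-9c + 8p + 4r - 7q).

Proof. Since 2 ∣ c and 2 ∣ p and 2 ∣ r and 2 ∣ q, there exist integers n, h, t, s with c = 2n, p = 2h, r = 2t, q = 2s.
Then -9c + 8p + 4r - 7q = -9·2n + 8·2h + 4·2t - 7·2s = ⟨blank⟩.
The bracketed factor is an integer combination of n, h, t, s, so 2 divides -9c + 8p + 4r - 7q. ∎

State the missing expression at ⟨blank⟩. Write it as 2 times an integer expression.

Each term has a factor of 2: -9·2n + 8·2h + 4·2t - 7·2s = 2·(8h - 9n - 7s + 4t).
Since 8h - 9n - 7s + 4t is an integer, 2 ∣ (-9c + 8p + 4r - 7q).

2(8h - 9n - 7s + 4t)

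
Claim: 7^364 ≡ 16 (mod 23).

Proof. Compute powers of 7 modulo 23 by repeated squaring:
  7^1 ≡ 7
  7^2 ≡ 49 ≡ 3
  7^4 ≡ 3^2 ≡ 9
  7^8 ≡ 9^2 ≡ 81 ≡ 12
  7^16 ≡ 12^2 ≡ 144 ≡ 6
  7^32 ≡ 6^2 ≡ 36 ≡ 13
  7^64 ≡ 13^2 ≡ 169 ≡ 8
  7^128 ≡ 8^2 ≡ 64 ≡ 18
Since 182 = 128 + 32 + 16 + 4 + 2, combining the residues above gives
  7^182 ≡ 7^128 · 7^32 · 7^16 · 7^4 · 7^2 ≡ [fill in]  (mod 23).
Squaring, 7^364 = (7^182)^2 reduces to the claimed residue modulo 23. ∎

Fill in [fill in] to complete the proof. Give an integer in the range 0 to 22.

4

7^128 · 7^32 · 7^16 · 7^4 · 7^2 ≡ 18 · 13 · 6 · 9 · 3 = 37908.
37908 mod 23 = 4, so 7^182 ≡ 4 (mod 23).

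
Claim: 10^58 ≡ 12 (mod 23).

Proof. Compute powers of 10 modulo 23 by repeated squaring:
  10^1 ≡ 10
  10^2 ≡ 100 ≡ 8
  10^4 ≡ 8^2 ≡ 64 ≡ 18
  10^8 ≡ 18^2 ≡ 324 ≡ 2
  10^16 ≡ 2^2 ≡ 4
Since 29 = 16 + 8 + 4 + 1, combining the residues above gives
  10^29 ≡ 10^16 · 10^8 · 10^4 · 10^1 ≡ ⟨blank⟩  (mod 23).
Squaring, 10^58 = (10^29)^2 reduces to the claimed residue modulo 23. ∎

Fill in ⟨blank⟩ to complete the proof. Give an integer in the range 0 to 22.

14

10^16 · 10^8 · 10^4 · 10^1 ≡ 4 · 2 · 18 · 10 = 1440.
1440 mod 23 = 14, so 10^29 ≡ 14 (mod 23).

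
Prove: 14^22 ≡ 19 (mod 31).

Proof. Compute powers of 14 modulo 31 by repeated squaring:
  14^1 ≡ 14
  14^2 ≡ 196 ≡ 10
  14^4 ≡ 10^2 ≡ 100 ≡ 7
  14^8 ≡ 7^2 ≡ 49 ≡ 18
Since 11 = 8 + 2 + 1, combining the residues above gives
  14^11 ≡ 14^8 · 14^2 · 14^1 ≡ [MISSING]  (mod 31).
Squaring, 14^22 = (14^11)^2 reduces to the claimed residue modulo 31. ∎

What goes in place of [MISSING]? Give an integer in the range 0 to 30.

Multiply the listed residues: 18 · 10 · 14 = 180 → 2520.
Reducing modulo 31: 2520 = 81·31 + 9, so 14^11 ≡ 9.

9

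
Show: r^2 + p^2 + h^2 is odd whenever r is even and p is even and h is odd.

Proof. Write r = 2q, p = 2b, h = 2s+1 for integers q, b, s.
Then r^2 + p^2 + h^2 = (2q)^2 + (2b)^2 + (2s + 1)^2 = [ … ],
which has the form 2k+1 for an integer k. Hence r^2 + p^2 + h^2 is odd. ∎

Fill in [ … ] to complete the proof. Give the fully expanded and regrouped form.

2(2b^2 + 2q^2 + 2s^2 + 2s) + 1

(2q)^2 + (2b)^2 + (2s + 1)^2 = 4b^2 + 4q^2 + 4s^2 + 4s + 1
= 2(2b^2 + 2q^2 + 2s^2 + 2s) + 1.
Since 2b^2 + 2q^2 + 2s^2 + 2s is an integer, the sum of squares is of the form 2k+1 for an integer k.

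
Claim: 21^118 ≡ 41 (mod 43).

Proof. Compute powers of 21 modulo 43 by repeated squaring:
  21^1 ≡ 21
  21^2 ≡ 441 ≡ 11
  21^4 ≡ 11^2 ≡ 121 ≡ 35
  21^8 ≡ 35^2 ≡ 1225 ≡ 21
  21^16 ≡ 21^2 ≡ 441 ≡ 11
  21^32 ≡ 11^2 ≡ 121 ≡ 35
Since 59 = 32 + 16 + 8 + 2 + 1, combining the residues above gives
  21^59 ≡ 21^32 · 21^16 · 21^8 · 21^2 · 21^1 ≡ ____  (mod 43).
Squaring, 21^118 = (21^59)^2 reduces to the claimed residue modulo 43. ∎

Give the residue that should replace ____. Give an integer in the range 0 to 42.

16

21^32 · 21^16 · 21^8 · 21^2 · 21^1 ≡ 35 · 11 · 21 · 11 · 21 = 1867635.
1867635 mod 43 = 16, so 21^59 ≡ 16 (mod 43).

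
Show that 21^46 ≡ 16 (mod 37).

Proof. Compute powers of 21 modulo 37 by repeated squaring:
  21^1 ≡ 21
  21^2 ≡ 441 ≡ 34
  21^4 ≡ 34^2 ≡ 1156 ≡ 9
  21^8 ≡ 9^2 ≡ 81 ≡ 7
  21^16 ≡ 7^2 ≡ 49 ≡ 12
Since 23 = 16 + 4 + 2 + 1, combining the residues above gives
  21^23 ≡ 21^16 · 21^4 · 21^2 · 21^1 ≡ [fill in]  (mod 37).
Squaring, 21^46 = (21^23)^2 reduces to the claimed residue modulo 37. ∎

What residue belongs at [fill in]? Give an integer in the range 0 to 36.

21^16 · 21^4 · 21^2 · 21^1 ≡ 12 · 9 · 34 · 21 = 77112.
77112 mod 37 = 4, so 21^23 ≡ 4 (mod 37).

4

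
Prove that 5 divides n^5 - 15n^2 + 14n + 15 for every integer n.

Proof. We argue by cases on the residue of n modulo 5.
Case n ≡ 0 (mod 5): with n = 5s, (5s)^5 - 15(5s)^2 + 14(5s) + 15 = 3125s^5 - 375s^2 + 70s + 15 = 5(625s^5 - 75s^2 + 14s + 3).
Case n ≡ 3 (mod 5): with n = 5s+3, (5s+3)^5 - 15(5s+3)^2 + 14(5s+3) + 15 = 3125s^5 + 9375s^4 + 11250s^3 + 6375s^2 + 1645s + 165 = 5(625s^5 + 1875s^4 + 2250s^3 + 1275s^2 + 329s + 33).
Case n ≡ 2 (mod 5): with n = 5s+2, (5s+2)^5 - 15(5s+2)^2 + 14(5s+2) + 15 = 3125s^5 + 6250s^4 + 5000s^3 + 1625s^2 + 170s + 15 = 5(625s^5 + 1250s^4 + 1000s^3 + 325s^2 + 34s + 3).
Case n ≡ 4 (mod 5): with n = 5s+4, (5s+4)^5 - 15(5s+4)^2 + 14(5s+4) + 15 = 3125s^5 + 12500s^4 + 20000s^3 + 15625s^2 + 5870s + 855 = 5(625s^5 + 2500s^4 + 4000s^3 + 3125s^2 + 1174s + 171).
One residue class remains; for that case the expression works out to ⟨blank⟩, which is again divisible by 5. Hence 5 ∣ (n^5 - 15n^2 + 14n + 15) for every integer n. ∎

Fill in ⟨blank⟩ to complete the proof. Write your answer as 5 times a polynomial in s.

5(625s^5 + 625s^4 + 250s^3 - 25s^2 - 11s + 3)

Only n ≡ 1 (mod 5) is unaccounted for. Put n = 5s+1:
(5s+1)^5 - 15(5s+1)^2 + 14(5s+1) + 15 expands to 3125s^5 + 3125s^4 + 1250s^3 - 125s^2 - 55s + 15,
and factoring out 5 leaves 5(625s^5 + 625s^4 + 250s^3 - 25s^2 - 11s + 3).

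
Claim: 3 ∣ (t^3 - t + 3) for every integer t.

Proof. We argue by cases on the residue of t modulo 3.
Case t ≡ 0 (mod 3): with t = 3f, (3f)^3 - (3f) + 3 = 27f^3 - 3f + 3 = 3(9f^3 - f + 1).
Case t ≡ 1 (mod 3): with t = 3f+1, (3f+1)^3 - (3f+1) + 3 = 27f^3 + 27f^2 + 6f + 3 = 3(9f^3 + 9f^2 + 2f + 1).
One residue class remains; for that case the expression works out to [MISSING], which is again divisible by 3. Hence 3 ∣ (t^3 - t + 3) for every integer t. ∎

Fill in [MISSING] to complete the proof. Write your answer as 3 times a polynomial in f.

3(9f^3 + 18f^2 + 11f + 3)

The residues treated are {0, 1}, so the missing case is t ≡ 2 (mod 3); write t = 3f+2.
Then (3f+2)^3 - (3f+2) + 3 = 27f^3 + 54f^2 + 33f + 9 = 3(9f^3 + 18f^2 + 11f + 3).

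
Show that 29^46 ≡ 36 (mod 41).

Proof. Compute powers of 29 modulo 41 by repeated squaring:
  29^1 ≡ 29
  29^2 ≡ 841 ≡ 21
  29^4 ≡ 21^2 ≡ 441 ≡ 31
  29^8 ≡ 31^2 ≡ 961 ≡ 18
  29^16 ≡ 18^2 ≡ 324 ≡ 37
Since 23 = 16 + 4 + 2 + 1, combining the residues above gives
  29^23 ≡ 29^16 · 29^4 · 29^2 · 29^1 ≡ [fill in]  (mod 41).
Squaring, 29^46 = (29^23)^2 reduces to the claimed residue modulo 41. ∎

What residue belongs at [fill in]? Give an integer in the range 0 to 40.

29^16 · 29^4 · 29^2 · 29^1 ≡ 37 · 31 · 21 · 29 = 698523.
698523 mod 41 = 6, so 29^23 ≡ 6 (mod 41).

6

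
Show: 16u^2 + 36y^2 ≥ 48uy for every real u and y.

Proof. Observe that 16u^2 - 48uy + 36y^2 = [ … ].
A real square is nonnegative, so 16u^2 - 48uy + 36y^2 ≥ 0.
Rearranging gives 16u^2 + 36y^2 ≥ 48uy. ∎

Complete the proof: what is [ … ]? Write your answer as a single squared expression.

(4u - 6y)^2

16u^2 - 48uy + 36y^2 is a perfect-square trinomial: the outer terms are (4u)^2 and (6y)^2, and the cross term is -2·4u·6y.
So 16u^2 - 48uy + 36y^2 = (4u - 6y)^2 ≥ 0.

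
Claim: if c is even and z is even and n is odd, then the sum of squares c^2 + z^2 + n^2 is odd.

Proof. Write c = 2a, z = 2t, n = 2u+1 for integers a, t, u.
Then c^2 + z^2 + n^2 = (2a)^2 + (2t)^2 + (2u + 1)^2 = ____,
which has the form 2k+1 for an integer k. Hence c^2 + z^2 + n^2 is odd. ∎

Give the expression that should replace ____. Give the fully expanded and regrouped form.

2(2a^2 + 2t^2 + 2u^2 + 2u) + 1

(2a)^2 + (2t)^2 + (2u + 1)^2 = 4a^2 + 4t^2 + 4u^2 + 4u + 1
= 2(2a^2 + 2t^2 + 2u^2 + 2u) + 1.
Since 2a^2 + 2t^2 + 2u^2 + 2u is an integer, the sum of squares is of the form 2k+1 for an integer k.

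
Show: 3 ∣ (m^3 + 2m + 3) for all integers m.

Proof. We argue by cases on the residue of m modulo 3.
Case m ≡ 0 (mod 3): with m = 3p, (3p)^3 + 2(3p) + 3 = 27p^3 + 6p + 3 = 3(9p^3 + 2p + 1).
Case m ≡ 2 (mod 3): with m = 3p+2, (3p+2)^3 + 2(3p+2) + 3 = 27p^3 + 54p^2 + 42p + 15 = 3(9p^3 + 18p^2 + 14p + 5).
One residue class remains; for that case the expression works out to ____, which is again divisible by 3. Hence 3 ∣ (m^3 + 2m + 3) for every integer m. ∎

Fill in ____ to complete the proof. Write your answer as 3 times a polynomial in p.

3(9p^3 + 9p^2 + 5p + 2)

The residues treated are {0, 2}, so the missing case is m ≡ 1 (mod 3); write m = 3p+1.
Then (3p+1)^3 + 2(3p+1) + 3 = 27p^3 + 27p^2 + 15p + 6 = 3(9p^3 + 9p^2 + 5p + 2).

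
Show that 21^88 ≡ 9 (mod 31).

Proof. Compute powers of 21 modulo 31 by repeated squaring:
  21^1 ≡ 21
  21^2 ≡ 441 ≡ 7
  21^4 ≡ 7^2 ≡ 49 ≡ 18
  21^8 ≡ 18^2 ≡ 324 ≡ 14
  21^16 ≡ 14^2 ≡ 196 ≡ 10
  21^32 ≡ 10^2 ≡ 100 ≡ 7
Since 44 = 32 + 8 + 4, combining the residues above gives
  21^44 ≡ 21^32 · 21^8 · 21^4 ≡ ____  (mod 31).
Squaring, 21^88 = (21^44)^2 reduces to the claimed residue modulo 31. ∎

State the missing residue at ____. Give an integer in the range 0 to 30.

21^32 · 21^8 · 21^4 ≡ 7 · 14 · 18 = 1764.
1764 mod 31 = 28, so 21^44 ≡ 28 (mod 31).

28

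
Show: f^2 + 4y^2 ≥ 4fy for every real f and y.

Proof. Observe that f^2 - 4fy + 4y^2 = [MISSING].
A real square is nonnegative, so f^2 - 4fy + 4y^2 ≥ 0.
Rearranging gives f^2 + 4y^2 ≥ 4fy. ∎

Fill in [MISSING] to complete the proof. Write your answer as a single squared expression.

f^2 - 4fy + 4y^2 is a perfect-square trinomial: the outer terms are (f)^2 and (2y)^2, and the cross term is -2·f·2y.
So f^2 - 4fy + 4y^2 = (f - 2y)^2 ≥ 0.

(f - 2y)^2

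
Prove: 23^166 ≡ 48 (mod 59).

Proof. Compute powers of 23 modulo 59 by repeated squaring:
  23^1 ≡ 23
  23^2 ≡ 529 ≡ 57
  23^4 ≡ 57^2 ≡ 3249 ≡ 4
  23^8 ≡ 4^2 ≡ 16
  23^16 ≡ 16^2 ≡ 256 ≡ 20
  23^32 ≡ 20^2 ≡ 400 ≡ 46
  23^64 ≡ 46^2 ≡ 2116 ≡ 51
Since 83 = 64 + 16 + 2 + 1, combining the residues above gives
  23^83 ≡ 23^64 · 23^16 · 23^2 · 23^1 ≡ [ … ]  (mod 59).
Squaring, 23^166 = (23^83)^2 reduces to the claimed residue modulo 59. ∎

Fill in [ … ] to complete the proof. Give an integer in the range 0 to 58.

23^64 · 23^16 · 23^2 · 23^1 ≡ 51 · 20 · 57 · 23 = 1337220.
1337220 mod 59 = 44, so 23^83 ≡ 44 (mod 59).

44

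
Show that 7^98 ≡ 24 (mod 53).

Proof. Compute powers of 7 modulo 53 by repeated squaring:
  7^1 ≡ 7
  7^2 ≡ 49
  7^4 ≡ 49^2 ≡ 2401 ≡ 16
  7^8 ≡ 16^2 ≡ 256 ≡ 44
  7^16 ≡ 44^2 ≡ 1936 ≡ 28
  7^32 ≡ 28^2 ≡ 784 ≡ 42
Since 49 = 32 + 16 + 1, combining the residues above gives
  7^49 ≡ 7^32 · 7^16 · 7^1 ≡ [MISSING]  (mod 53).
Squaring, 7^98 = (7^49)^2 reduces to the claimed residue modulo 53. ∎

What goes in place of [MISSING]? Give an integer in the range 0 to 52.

17

Multiply the listed residues: 42 · 28 · 7 = 1176 → 8232.
Reducing modulo 53: 8232 = 155·53 + 17, so 7^49 ≡ 17.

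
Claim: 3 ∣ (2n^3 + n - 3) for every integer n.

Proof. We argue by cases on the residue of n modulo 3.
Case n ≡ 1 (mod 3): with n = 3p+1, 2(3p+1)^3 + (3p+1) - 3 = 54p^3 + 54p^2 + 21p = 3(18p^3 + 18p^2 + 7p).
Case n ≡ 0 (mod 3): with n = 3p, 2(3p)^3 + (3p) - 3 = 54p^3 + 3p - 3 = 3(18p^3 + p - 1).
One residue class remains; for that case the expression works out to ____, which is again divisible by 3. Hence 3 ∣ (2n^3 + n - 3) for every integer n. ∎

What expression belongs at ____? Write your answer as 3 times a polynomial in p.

Only n ≡ 2 (mod 3) is unaccounted for. Put n = 3p+2:
2(3p+2)^3 + (3p+2) - 3 expands to 54p^3 + 108p^2 + 75p + 15,
and factoring out 3 leaves 3(18p^3 + 36p^2 + 25p + 5).

3(18p^3 + 36p^2 + 25p + 5)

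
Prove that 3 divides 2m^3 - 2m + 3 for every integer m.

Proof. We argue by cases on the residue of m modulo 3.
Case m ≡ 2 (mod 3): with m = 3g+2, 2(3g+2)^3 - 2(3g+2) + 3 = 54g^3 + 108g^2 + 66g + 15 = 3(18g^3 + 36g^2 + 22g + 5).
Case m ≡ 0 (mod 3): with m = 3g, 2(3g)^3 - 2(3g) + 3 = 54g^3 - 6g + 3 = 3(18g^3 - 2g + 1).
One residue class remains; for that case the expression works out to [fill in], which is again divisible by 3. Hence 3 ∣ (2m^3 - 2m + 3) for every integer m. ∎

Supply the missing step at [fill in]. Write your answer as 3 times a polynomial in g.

Only m ≡ 1 (mod 3) is unaccounted for. Put m = 3g+1:
2(3g+1)^3 - 2(3g+1) + 3 expands to 54g^3 + 54g^2 + 12g + 3,
and factoring out 3 leaves 3(18g^3 + 18g^2 + 4g + 1).

3(18g^3 + 18g^2 + 4g + 1)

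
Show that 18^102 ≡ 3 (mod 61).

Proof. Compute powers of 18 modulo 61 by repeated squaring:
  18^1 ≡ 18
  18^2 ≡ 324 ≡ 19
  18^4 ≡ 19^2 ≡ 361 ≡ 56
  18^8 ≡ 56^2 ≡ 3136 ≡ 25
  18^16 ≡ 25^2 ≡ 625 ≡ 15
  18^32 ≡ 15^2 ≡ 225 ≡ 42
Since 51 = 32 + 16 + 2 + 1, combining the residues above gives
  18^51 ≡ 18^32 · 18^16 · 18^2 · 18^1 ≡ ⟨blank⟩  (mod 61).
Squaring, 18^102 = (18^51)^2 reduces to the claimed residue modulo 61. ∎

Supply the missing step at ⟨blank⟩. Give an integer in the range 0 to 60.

8

18^32 · 18^16 · 18^2 · 18^1 ≡ 42 · 15 · 19 · 18 = 215460.
215460 mod 61 = 8, so 18^51 ≡ 8 (mod 61).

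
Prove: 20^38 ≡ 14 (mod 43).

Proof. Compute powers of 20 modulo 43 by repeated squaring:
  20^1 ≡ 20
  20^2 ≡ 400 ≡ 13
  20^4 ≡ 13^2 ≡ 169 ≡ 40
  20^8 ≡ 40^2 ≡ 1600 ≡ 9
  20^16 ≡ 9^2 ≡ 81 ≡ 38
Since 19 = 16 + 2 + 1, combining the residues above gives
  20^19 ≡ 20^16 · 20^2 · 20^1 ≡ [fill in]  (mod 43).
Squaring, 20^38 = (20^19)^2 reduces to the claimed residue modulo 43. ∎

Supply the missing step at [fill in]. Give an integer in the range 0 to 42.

20^16 · 20^2 · 20^1 ≡ 38 · 13 · 20 = 9880.
9880 mod 43 = 33, so 20^19 ≡ 33 (mod 43).

33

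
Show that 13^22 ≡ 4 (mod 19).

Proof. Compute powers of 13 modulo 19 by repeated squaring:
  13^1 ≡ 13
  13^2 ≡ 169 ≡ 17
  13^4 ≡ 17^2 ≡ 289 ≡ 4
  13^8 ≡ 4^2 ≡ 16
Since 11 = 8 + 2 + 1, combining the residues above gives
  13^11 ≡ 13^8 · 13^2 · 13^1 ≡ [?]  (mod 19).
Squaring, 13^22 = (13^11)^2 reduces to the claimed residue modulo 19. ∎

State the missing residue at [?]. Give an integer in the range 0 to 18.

2

13^8 · 13^2 · 13^1 ≡ 16 · 17 · 13 = 3536.
3536 mod 19 = 2, so 13^11 ≡ 2 (mod 19).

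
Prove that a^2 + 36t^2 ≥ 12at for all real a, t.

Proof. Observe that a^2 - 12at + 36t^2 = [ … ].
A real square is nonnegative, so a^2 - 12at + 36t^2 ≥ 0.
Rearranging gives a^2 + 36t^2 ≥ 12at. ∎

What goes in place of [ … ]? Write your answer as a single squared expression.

The leading and trailing coefficients are 1^2 and 6^2, and 12 = 2·1·6, so the trinomial is (a - 6t)^2.
Hence a^2 - 12at + 36t^2 ≥ 0.

(a - 6t)^2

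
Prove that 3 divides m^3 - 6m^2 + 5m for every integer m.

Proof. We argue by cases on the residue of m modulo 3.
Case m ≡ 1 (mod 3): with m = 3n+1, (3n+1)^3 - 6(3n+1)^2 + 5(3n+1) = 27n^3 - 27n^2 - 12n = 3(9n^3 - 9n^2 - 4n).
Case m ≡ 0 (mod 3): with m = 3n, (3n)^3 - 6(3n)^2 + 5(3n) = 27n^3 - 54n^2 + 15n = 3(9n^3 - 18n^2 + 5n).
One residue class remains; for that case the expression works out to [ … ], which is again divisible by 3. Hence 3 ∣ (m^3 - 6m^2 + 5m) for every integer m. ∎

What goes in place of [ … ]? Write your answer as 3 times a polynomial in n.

Only m ≡ 2 (mod 3) is unaccounted for. Put m = 3n+2:
(3n+2)^3 - 6(3n+2)^2 + 5(3n+2) expands to 27n^3 - 21n - 6,
and factoring out 3 leaves 3(9n^3 - 7n - 2).

3(9n^3 - 7n - 2)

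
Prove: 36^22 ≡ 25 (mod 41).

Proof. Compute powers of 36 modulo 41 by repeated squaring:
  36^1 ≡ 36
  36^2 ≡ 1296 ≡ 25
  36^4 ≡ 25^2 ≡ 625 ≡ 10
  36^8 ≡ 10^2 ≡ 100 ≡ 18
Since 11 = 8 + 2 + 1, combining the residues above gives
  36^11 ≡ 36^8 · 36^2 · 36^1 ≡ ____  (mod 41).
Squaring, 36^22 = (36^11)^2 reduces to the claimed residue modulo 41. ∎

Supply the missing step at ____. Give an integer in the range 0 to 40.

36^8 · 36^2 · 36^1 ≡ 18 · 25 · 36 = 16200.
16200 mod 41 = 5, so 36^11 ≡ 5 (mod 41).

5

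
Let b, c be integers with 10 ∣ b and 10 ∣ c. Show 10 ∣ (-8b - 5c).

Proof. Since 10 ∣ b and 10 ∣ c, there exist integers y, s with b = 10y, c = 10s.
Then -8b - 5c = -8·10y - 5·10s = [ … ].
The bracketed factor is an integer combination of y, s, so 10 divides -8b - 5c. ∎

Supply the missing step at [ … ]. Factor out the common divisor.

10(-5s - 8y)

Each term has a factor of 10: -8·10y - 5·10s = 10·(-5s - 8y).
Since -5s - 8y is an integer, 10 ∣ (-8b - 5c).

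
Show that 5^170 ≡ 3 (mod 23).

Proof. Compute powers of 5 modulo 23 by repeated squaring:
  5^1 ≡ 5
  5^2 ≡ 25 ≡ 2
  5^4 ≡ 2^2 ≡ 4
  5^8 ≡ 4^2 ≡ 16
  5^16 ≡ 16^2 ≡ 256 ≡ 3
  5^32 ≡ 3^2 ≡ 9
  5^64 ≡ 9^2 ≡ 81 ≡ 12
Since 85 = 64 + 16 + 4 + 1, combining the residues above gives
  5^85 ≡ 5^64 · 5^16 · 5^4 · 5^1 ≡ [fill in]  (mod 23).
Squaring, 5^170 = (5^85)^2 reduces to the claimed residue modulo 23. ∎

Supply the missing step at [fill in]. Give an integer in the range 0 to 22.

7

Multiply the listed residues: 12 · 3 · 4 · 5 = 36 → 144 → 720.
Reducing modulo 23: 720 = 31·23 + 7, so 5^85 ≡ 7.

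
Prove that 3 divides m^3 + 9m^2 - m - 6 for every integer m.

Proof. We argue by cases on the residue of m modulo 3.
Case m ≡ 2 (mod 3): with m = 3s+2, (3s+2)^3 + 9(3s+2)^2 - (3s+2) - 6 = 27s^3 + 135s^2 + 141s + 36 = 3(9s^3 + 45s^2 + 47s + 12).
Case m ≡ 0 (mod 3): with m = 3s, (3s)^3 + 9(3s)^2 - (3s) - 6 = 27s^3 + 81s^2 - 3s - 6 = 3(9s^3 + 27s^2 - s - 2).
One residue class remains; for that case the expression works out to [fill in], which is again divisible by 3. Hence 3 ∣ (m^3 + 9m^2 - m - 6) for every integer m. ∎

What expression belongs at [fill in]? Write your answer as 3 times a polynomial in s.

The residues treated are {2, 0}, so the missing case is m ≡ 1 (mod 3); write m = 3s+1.
Then (3s+1)^3 + 9(3s+1)^2 - (3s+1) - 6 = 27s^3 + 108s^2 + 60s + 3 = 3(9s^3 + 36s^2 + 20s + 1).

3(9s^3 + 36s^2 + 20s + 1)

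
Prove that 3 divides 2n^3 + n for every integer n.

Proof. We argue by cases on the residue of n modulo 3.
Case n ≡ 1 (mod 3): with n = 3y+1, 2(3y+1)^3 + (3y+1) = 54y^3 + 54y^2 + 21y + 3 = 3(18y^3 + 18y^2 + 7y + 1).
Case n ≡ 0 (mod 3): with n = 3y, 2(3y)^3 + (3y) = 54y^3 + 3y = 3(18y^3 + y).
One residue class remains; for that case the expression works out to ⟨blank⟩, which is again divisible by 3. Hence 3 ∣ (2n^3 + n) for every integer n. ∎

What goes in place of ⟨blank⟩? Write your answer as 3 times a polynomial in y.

The residues treated are {1, 0}, so the missing case is n ≡ 2 (mod 3); write n = 3y+2.
Then 2(3y+2)^3 + (3y+2) = 54y^3 + 108y^2 + 75y + 18 = 3(18y^3 + 36y^2 + 25y + 6).

3(18y^3 + 36y^2 + 25y + 6)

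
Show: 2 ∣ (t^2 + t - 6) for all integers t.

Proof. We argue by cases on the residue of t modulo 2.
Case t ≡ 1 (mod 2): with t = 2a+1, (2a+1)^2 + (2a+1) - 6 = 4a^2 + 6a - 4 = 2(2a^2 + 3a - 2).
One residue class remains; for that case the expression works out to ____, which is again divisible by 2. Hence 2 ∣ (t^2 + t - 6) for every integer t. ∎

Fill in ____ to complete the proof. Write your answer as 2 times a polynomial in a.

2(2a^2 + a - 3)

Only t ≡ 0 (mod 2) is unaccounted for. Put t = 2a:
(2a)^2 + (2a) - 6 expands to 4a^2 + 2a - 6,
and factoring out 2 leaves 2(2a^2 + a - 3).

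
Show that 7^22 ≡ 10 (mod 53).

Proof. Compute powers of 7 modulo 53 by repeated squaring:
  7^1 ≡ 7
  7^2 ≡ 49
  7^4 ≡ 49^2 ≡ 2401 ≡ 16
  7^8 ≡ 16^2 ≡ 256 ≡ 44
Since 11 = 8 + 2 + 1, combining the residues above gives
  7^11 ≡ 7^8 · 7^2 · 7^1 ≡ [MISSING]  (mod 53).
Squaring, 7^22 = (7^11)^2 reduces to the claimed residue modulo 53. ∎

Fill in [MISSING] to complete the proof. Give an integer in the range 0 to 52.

40

Multiply the listed residues: 44 · 49 · 7 = 2156 → 15092.
Reducing modulo 53: 15092 = 284·53 + 40, so 7^11 ≡ 40.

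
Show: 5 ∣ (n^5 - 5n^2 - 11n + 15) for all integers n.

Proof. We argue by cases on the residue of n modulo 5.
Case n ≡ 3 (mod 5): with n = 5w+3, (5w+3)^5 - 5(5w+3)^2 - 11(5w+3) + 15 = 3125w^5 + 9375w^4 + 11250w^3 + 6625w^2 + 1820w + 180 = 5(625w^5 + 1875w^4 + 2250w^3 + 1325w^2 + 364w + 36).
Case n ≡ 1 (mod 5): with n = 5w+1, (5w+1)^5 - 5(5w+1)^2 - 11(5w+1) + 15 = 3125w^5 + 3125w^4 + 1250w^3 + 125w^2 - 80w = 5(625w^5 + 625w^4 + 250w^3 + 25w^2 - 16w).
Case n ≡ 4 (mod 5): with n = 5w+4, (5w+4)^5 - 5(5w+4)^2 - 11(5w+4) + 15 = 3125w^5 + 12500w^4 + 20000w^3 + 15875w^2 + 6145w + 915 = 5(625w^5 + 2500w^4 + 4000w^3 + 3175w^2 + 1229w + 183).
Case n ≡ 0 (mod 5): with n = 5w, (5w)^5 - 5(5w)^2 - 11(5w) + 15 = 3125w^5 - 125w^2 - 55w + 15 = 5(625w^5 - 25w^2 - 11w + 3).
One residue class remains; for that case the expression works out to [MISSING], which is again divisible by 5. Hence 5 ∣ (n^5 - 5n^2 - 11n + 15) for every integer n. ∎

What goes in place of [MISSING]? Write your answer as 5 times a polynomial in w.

Only n ≡ 2 (mod 5) is unaccounted for. Put n = 5w+2:
(5w+2)^5 - 5(5w+2)^2 - 11(5w+2) + 15 expands to 3125w^5 + 6250w^4 + 5000w^3 + 1875w^2 + 245w + 5,
and factoring out 5 leaves 5(625w^5 + 1250w^4 + 1000w^3 + 375w^2 + 49w + 1).

5(625w^5 + 1250w^4 + 1000w^3 + 375w^2 + 49w + 1)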